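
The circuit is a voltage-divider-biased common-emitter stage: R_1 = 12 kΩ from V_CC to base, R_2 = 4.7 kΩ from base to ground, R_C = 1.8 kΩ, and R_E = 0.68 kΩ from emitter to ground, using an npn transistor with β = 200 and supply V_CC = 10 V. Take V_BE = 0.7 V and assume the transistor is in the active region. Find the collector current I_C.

Thevenize the base divider: V_Th = V_CC·R_2/(R_1+R_2) = 10×4.7/16.7 = 2.81 V, R_Th = R_1‖R_2 = 3.38 kΩ.
Base-emitter loop: V_Th = I_B·R_Th + V_BE + (β+1)I_B·R_E, so I_B = (2.81 − 0.7) / (3.38 + 201×0.68) = 0.0151 mA.
I_C = β·I_B = 200×0.0151 = 3.02 mA, and I_E = (β+1)I_B = 3.03 mA.
V_CE = V_CC − I_C·R_C − I_E·R_E = 10 − 3.02×1.8 − 3.03×0.68 = 2.5 V.
V_CE = 2.5 V > 0.2 V confirms active-region operation.

I_C ≈ 3 mA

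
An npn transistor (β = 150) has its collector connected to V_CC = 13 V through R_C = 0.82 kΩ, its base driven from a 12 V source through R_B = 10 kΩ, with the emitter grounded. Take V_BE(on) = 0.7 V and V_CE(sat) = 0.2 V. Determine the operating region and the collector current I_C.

Assume active: I_B = (12 − 0.7)/10 = 1.13 mA, giving I_C = β·I_B = 170 mA.
But then V_CE = 13 − 170×0.82 = -126 V < V_CE(sat) = 0.2 V — impossible in the active region.
So the transistor is saturated. With V_CE = 0.2 V, I_C = (V_CC − 0.2)/R_C = 12.8/0.82 = 15.6 mA.
Check: β·I_B = 170 mA > I_C = 15.6 mA, confirming saturation.

saturation; I_C ≈ 16 mA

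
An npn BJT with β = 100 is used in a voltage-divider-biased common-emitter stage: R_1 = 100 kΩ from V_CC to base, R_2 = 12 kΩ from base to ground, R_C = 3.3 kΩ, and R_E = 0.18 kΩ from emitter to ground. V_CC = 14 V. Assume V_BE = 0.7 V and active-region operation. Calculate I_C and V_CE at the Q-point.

Thevenize the base divider: V_Th = V_CC·R_2/(R_1+R_2) = 14×12/112 = 1.5 V, R_Th = R_1‖R_2 = 10.7 kΩ.
Base-emitter loop: V_Th = I_B·R_Th + V_BE + (β+1)I_B·R_E, so I_B = (1.5 − 0.7) / (10.7 + 101×0.18) = 0.0277 mA.
I_C = β·I_B = 100×0.0277 = 2.77 mA, and I_E = (β+1)I_B = 2.8 mA.
V_CE = V_CC − I_C·R_C − I_E·R_E = 14 − 2.77×3.3 − 2.8×0.18 = 4.36 V.
V_CE = 4.36 V > 0.2 V confirms active-region operation.

I_C ≈ 2.8 mA, V_CE ≈ 4.4 V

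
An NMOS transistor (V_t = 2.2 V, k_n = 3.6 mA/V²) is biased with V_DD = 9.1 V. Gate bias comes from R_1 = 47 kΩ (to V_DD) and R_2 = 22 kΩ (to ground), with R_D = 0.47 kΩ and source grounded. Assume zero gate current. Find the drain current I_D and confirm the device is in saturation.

I_D ≈ 0.89 mA

V_G = V_DD·R_2/(R_1+R_2) = 9.1×22/69 = 2.9 V. With the source grounded, V_GS = V_G = 2.9 V.
Assume saturation: I_D = (k_n/2)(V_GS − V_t)² = (3.6/2)×(2.9 − 2.2)² = 1.8×0.701² = 0.886 mA.
V_DS = V_DD − I_D·R_D = 9.1 − 0.886×0.47 = 8.68 V.
Saturation requires V_DS ≥ V_GS − V_t = 0.701 V; 8.68 ≥ 0.701 ✓.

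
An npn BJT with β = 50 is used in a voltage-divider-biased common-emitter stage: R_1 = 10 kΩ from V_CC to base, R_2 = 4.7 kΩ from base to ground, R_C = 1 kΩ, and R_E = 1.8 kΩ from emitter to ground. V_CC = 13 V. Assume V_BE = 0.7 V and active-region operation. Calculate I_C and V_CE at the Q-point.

I_C ≈ 1.8 mA, V_CE ≈ 7.8 V

Thevenize the base divider: V_Th = V_CC·R_2/(R_1+R_2) = 13×4.7/14.7 = 4.16 V, R_Th = R_1‖R_2 = 3.2 kΩ.
Base-emitter loop: V_Th = I_B·R_Th + V_BE + (β+1)I_B·R_E, so I_B = (4.16 − 0.7) / (3.2 + 51×1.8) = 0.0364 mA.
I_C = β·I_B = 50×0.0364 = 1.82 mA, and I_E = (β+1)I_B = 1.86 mA.
V_CE = V_CC − I_C·R_C − I_E·R_E = 13 − 1.82×1 − 1.86×1.8 = 7.84 V.
V_CE = 7.84 V > 0.2 V confirms active-region operation.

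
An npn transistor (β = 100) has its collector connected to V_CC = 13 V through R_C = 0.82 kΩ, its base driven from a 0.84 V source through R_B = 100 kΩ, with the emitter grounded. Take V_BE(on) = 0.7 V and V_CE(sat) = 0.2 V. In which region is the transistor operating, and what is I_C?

active; I_C ≈ 0.14 mA

Assume active. Base-emitter loop: I_B = (V_BB − V_BE)/R_B = (0.84 − 0.7)/100 = 0.0014 mA.
I_C = β·I_B = 100×0.0014 = 0.14 mA.
V_CE = V_CC − I_C·R_C = 13 − 0.14×0.82 = 12.9 V > V_CE(sat), so the active-region assumption holds.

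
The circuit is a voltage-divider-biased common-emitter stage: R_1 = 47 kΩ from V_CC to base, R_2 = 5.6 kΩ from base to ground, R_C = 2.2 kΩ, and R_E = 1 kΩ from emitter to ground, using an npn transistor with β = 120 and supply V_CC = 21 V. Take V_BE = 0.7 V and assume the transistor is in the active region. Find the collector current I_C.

Thevenize the base divider: V_Th = V_CC·R_2/(R_1+R_2) = 21×5.6/52.6 = 2.24 V, R_Th = R_1‖R_2 = 5 kΩ.
Base-emitter loop: V_Th = I_B·R_Th + V_BE + (β+1)I_B·R_E, so I_B = (2.24 − 0.7) / (5 + 121×1) = 0.0122 mA.
I_C = β·I_B = 120×0.0122 = 1.46 mA, and I_E = (β+1)I_B = 1.47 mA.
V_CE = V_CC − I_C·R_C − I_E·R_E = 21 − 1.46×2.2 − 1.47×1 = 16.3 V.
V_CE = 16.3 V > 0.2 V confirms active-region operation.

I_C ≈ 1.5 mA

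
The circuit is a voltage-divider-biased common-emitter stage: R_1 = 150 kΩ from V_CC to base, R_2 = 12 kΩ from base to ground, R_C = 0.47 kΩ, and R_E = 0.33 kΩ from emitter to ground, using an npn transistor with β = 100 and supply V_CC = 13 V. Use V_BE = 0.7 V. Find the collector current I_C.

Thevenize the base divider: V_Th = V_CC·R_2/(R_1+R_2) = 13×12/162 = 0.963 V, R_Th = R_1‖R_2 = 11.1 kΩ.
Base-emitter loop: V_Th = I_B·R_Th + V_BE + (β+1)I_B·R_E, so I_B = (0.963 − 0.7) / (11.1 + 101×0.33) = 0.00592 mA.
I_C = β·I_B = 100×0.00592 = 0.592 mA, and I_E = (β+1)I_B = 0.598 mA.
V_CE = V_CC − I_C·R_C − I_E·R_E = 13 − 0.592×0.47 − 0.598×0.33 = 12.5 V.
V_CE = 12.5 V > 0.2 V confirms active-region operation.

I_C ≈ 0.59 mA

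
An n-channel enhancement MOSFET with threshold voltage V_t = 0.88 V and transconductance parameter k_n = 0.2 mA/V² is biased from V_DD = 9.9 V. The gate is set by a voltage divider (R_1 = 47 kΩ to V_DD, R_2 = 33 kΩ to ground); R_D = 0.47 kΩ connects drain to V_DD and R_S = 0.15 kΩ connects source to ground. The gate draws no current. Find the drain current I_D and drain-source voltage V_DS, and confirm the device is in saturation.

I_D ≈ 0.94 mA, V_DS ≈ 9.3 V

V_G = V_DD·R_2/(R_1+R_2) = 9.9×33/80 = 4.08 V.
Assume saturation: I_D = (k_n/2)(V_GS − V_t)² with V_GS = V_G − I_D·R_S = 4.08 − 0.15·I_D.
Substituting gives 0.00225·I_D² − 1.1·I_D + 1.03 = 0, with roots I_D = 0.938 or 486 mA.
The root I_D = 486 mA gives V_GS = -68.8 V ≤ V_t, so take I_D = 0.938 mA.
Then V_GS = 3.94 V and V_DS = V_DD − I_D(R_D+R_S) = 9.9 − 0.938×0.62 = 9.32 V.
Saturation requires V_DS ≥ V_GS − V_t = 3.06 V; 9.32 ≥ 3.06 ✓.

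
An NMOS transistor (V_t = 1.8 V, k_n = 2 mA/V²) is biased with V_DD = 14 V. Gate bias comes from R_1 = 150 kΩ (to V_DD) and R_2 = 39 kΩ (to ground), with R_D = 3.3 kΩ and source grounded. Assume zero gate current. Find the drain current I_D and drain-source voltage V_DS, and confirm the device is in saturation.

V_G = V_DD·R_2/(R_1+R_2) = 14×39/189 = 2.89 V. With the source grounded, V_GS = V_G = 2.89 V.
Assume saturation: I_D = (k_n/2)(V_GS − V_t)² = (2/2)×(2.89 − 1.8)² = 1×1.09² = 1.19 mA.
V_DS = V_DD − I_D·R_D = 14 − 1.19×3.3 = 10.1 V.
Saturation requires V_DS ≥ V_GS − V_t = 1.09 V; 10.1 ≥ 1.09 ✓.

I_D ≈ 1.2 mA, V_DS ≈ 10 V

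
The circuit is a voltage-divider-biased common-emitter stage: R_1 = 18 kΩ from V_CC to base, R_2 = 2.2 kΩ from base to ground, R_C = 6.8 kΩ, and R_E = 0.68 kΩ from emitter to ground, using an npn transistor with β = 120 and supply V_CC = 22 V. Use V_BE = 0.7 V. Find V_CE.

Thevenize the base divider: V_Th = V_CC·R_2/(R_1+R_2) = 22×2.2/20.2 = 2.4 V, R_Th = R_1‖R_2 = 1.96 kΩ.
Base-emitter loop: V_Th = I_B·R_Th + V_BE + (β+1)I_B·R_E, so I_B = (2.4 − 0.7) / (1.96 + 121×0.68) = 0.0201 mA.
I_C = β·I_B = 120×0.0201 = 2.42 mA, and I_E = (β+1)I_B = 2.44 mA.
V_CE = V_CC − I_C·R_C − I_E·R_E = 22 − 2.42×6.8 − 2.44×0.68 = 3.91 V.
V_CE = 3.91 V > 0.2 V confirms active-region operation.

V_CE ≈ 3.9 V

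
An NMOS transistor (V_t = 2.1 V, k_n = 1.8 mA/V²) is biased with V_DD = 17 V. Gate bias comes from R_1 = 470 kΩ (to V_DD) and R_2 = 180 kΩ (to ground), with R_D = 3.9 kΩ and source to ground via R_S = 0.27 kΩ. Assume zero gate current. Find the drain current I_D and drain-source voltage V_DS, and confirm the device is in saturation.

V_G = V_DD·R_2/(R_1+R_2) = 17×180/650 = 4.71 V.
Assume saturation: I_D = (k_n/2)(V_GS − V_t)² with V_GS = V_G − I_D·R_S = 4.71 − 0.27·I_D.
Substituting gives 0.0656·I_D² − 2.27·I_D + 6.12 = 0, with roots I_D = 2.95 or 31.6 mA.
The root I_D = 31.6 mA gives V_GS = -3.83 V ≤ V_t, so take I_D = 2.95 mA.
Then V_GS = 3.91 V and V_DS = V_DD − I_D(R_D+R_S) = 17 − 2.95×4.17 = 4.69 V.
Saturation requires V_DS ≥ V_GS − V_t = 1.81 V; 4.69 ≥ 1.81 ✓.

I_D ≈ 3 mA, V_DS ≈ 4.7 V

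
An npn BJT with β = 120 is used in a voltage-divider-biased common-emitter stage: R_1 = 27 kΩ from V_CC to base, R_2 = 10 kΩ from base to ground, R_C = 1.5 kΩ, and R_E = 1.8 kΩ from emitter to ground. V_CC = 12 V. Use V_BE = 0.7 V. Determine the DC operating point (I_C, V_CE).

I_C ≈ 1.4 mA, V_CE ≈ 7.5 V

Thevenize the base divider: V_Th = V_CC·R_2/(R_1+R_2) = 12×10/37 = 3.24 V, R_Th = R_1‖R_2 = 7.3 kΩ.
Base-emitter loop: V_Th = I_B·R_Th + V_BE + (β+1)I_B·R_E, so I_B = (3.24 − 0.7) / (7.3 + 121×1.8) = 0.0113 mA.
I_C = β·I_B = 120×0.0113 = 1.36 mA, and I_E = (β+1)I_B = 1.37 mA.
V_CE = V_CC − I_C·R_C − I_E·R_E = 12 − 1.36×1.5 − 1.37×1.8 = 7.51 V.
V_CE = 7.51 V > 0.2 V confirms active-region operation.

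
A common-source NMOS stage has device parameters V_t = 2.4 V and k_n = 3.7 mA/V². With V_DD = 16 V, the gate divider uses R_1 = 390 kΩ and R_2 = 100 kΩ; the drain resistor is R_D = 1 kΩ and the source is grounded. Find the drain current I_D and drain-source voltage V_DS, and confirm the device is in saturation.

V_G = V_DD·R_2/(R_1+R_2) = 16×100/490 = 3.27 V. With the source grounded, V_GS = V_G = 3.27 V.
Assume saturation: I_D = (k_n/2)(V_GS − V_t)² = (3.7/2)×(3.27 − 2.4)² = 1.85×0.865² = 1.39 mA.
V_DS = V_DD − I_D·R_D = 16 − 1.39×1 = 14.6 V.
Saturation requires V_DS ≥ V_GS − V_t = 0.865 V; 14.6 ≥ 0.865 ✓.

I_D ≈ 1.4 mA, V_DS ≈ 15 V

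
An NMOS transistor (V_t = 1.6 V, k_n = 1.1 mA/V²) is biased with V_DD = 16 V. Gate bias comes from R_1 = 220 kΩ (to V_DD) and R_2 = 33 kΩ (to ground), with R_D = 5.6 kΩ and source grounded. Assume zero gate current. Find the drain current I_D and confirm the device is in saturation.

I_D ≈ 0.13 mA

V_G = V_DD·R_2/(R_1+R_2) = 16×33/253 = 2.09 V. With the source grounded, V_GS = V_G = 2.09 V.
Assume saturation: I_D = (k_n/2)(V_GS − V_t)² = (1.1/2)×(2.09 − 1.6)² = 0.55×0.487² = 0.13 mA.
V_DS = V_DD − I_D·R_D = 16 − 0.13×5.6 = 15.3 V.
Saturation requires V_DS ≥ V_GS − V_t = 0.487 V; 15.3 ≥ 0.487 ✓.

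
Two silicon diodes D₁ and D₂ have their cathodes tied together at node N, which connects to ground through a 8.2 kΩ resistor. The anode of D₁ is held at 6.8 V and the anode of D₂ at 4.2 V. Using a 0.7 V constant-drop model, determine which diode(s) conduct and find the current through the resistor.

Only D₁ conducts; I_R ≈ 0.74 mA

Assume both conduct. Then node N would need to be at both 6.8−0.7 = 6.1 V and 4.2−0.7 = 3.5 V, which is impossible.
Assume only D₁ conducts: V_N = 6.8 − 0.7 = 6.1 V, so I_R = 6.1/8.2 = 0.744 mA.
Check D₂: its anode-to-cathode voltage is 4.2 − 6.1 = -1.9 V < 0.7 V, so it is off. The assumption is consistent.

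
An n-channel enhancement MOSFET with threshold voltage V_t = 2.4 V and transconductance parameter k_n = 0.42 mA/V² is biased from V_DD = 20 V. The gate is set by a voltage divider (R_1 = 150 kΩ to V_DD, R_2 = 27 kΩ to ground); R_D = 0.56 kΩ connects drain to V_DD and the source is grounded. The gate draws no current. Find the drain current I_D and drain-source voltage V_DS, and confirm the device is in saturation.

V_G = V_DD·R_2/(R_1+R_2) = 20×27/177 = 3.05 V. With the source grounded, V_GS = V_G = 3.05 V.
Assume saturation: I_D = (k_n/2)(V_GS − V_t)² = (0.42/2)×(3.05 − 2.4)² = 0.21×0.651² = 0.089 mA.
V_DS = V_DD − I_D·R_D = 20 − 0.089×0.56 = 20 V.
Saturation requires V_DS ≥ V_GS − V_t = 0.651 V; 20 ≥ 0.651 ✓.

I_D ≈ 0.089 mA, V_DS ≈ 20 V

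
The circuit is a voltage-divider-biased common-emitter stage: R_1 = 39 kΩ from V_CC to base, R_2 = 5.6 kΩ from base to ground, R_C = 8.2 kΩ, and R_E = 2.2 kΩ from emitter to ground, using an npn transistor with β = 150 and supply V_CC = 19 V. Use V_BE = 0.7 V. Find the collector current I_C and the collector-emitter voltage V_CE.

Thevenize the base divider: V_Th = V_CC·R_2/(R_1+R_2) = 19×5.6/44.6 = 2.39 V, R_Th = R_1‖R_2 = 4.9 kΩ.
Base-emitter loop: V_Th = I_B·R_Th + V_BE + (β+1)I_B·R_E, so I_B = (2.39 − 0.7) / (4.9 + 151×2.2) = 0.005 mA.
I_C = β·I_B = 150×0.005 = 0.75 mA, and I_E = (β+1)I_B = 0.755 mA.
V_CE = V_CC − I_C·R_C − I_E·R_E = 19 − 0.75×8.2 − 0.755×2.2 = 11.2 V.
V_CE = 11.2 V > 0.2 V confirms active-region operation.

I_C ≈ 0.75 mA, V_CE ≈ 11 V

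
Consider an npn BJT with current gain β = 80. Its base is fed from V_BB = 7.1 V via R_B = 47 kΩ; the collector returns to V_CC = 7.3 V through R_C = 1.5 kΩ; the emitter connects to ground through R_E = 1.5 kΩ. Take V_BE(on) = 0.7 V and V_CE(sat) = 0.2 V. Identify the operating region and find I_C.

saturation; I_C ≈ 2.3 mA

Assume active: I_B = (7.1 − 0.7)/(47 + 81×1.5) = 0.038 mA, I_C = β·I_B = 3.04 mA.
Then V_CE = 7.3 − 3.04×1.5 − 3.08×1.5 = -1.87 V < 0.2 V — the active assumption fails.
Re-solve with V_CE = 0.2 V. KCL at the emitter: V_E/R_E = (V_BB−0.7−V_E)/R_B + (V_CC−0.2−V_E)/R_C, giving V_E = 3.59 V.
I_C = (V_CC − 0.2 − V_E)/R_C = (7.1 − 3.59)/1.5 = 2.34 mA.
Check: I_B = (6.4 − 3.59)/47 = 0.0597 mA, and β·I_B = 4.77 mA > I_C, confirming saturation.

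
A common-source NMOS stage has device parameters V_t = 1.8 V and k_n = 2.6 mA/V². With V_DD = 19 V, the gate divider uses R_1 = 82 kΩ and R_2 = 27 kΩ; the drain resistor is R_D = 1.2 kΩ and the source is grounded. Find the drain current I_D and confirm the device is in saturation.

V_G = V_DD·R_2/(R_1+R_2) = 19×27/109 = 4.71 V. With the source grounded, V_GS = V_G = 4.71 V.
Assume saturation: I_D = (k_n/2)(V_GS − V_t)² = (2.6/2)×(4.71 − 1.8)² = 1.3×2.91² = 11 mA.
V_DS = V_DD − I_D·R_D = 19 − 11×1.2 = 5.82 V.
Saturation requires V_DS ≥ V_GS − V_t = 2.91 V; 5.82 ≥ 2.91 ✓.

I_D ≈ 11 mA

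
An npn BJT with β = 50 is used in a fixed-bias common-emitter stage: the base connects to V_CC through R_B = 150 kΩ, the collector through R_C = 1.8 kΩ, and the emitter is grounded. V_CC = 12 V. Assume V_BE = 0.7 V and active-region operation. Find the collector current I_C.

Base loop: V_CC = I_B·R_B + V_BE, so I_B = (12 − 0.7)/150 kΩ = 0.0753 mA.
In the active region I_C = β·I_B = 50 × 0.0753 = 3.77 mA.
Collector loop: V_CE = V_CC − I_C·R_C = 12 − 3.77×1.8 = 5.22 V.
Since V_CE = 5.22 V > V_CE(sat) ≈ 0.2 V, the transistor is in the active region as assumed.

I_C ≈ 3.8 mA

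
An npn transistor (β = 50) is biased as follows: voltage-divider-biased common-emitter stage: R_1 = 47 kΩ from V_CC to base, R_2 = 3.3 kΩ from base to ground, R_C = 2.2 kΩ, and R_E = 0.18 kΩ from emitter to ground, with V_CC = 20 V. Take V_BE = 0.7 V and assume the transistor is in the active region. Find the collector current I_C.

Thevenize the base divider: V_Th = V_CC·R_2/(R_1+R_2) = 20×3.3/50.3 = 1.31 V, R_Th = R_1‖R_2 = 3.08 kΩ.
Base-emitter loop: V_Th = I_B·R_Th + V_BE + (β+1)I_B·R_E, so I_B = (1.31 − 0.7) / (3.08 + 51×0.18) = 0.0499 mA.
I_C = β·I_B = 50×0.0499 = 2.5 mA, and I_E = (β+1)I_B = 2.55 mA.
V_CE = V_CC − I_C·R_C − I_E·R_E = 20 − 2.5×2.2 − 2.55×0.18 = 14.1 V.
V_CE = 14.1 V > 0.2 V confirms active-region operation.

I_C ≈ 2.5 mA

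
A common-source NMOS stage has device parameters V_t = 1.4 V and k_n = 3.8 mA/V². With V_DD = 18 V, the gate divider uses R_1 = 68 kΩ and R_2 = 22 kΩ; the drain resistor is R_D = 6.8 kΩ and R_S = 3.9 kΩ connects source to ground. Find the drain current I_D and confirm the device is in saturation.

V_G = V_DD·R_2/(R_1+R_2) = 18×22/90 = 4.4 V.
Assume saturation: I_D = (k_n/2)(V_GS − V_t)² with V_GS = V_G − I_D·R_S = 4.4 − 3.9·I_D.
Substituting gives 28.9·I_D² − 45.5·I_D + 17.1 = 0, with roots I_D = 0.622 or 0.951 mA.
The root I_D = 0.951 mA gives V_GS = 0.693 V ≤ V_t, so take I_D = 0.622 mA.
Then V_GS = 1.97 V and V_DS = V_DD − I_D(R_D+R_S) = 18 − 0.622×10.7 = 11.3 V.
Saturation requires V_DS ≥ V_GS − V_t = 0.572 V; 11.3 ≥ 0.572 ✓.

I_D ≈ 0.62 mA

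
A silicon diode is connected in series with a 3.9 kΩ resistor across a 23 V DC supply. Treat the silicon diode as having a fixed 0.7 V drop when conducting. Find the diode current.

I ≈ 5.7 mA

KVL around the loop: 23 = V_D + I·R = 0.7 + I × 3.9 kΩ.
So I = (23 − 0.7) / 3.9 kΩ = 22.3 / 3.9 = 5.72 mA.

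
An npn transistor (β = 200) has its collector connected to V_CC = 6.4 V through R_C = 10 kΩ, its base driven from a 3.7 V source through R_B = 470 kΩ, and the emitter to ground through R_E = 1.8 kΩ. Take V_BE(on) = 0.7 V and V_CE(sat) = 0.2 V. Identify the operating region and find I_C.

saturation; I_C ≈ 0.52 mA

Assume active: I_B = (3.7 − 0.7)/(470 + 201×1.8) = 0.00361 mA, I_C = β·I_B = 0.721 mA.
Then V_CE = 6.4 − 0.721×10 − 0.725×1.8 = -2.12 V < 0.2 V — the active assumption fails.
Re-solve with V_CE = 0.2 V. KCL at the emitter: V_E/R_E = (V_BB−0.7−V_E)/R_B + (V_CC−0.2−V_E)/R_C, giving V_E = 0.952 V.
I_C = (V_CC − 0.2 − V_E)/R_C = (6.2 − 0.952)/10 = 0.525 mA.
Check: I_B = (3 − 0.952)/470 = 0.00436 mA, and β·I_B = 0.871 mA > I_C, confirming saturation.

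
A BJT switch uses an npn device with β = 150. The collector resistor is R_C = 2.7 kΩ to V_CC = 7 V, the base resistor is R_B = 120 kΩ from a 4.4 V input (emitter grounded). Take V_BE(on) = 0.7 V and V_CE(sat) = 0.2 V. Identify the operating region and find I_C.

Assume active: I_B = (4.4 − 0.7)/120 = 0.0308 mA, giving I_C = β·I_B = 4.62 mA.
But then V_CE = 7 − 4.62×2.7 = -5.49 V < V_CE(sat) = 0.2 V — impossible in the active region.
So the transistor is saturated. With V_CE = 0.2 V, I_C = (V_CC − 0.2)/R_C = 6.8/2.7 = 2.52 mA.
Check: β·I_B = 4.62 mA > I_C = 2.52 mA, confirming saturation.

saturation; I_C ≈ 2.5 mA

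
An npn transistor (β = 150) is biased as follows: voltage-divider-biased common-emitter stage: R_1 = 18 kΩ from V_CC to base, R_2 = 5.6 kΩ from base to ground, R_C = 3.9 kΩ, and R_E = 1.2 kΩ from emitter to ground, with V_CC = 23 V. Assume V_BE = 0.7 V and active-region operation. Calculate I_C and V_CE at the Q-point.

I_C ≈ 3.8 mA, V_CE ≈ 3.3 V

Thevenize the base divider: V_Th = V_CC·R_2/(R_1+R_2) = 23×5.6/23.6 = 5.46 V, R_Th = R_1‖R_2 = 4.27 kΩ.
Base-emitter loop: V_Th = I_B·R_Th + V_BE + (β+1)I_B·R_E, so I_B = (5.46 − 0.7) / (4.27 + 151×1.2) = 0.0257 mA.
I_C = β·I_B = 150×0.0257 = 3.85 mA, and I_E = (β+1)I_B = 3.87 mA.
V_CE = V_CC − I_C·R_C − I_E·R_E = 23 − 3.85×3.9 − 3.87×1.2 = 3.35 V.
V_CE = 3.35 V > 0.2 V confirms active-region operation.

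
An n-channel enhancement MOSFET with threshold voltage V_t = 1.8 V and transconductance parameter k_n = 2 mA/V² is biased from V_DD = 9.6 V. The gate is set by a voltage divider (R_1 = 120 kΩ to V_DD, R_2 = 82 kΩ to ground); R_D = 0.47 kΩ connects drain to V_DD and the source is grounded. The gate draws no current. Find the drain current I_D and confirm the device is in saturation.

I_D ≈ 4.4 mA

V_G = V_DD·R_2/(R_1+R_2) = 9.6×82/202 = 3.9 V. With the source grounded, V_GS = V_G = 3.9 V.
Assume saturation: I_D = (k_n/2)(V_GS − V_t)² = (2/2)×(3.9 − 1.8)² = 1×2.1² = 4.4 mA.
V_DS = V_DD − I_D·R_D = 9.6 − 4.4×0.47 = 7.53 V.
Saturation requires V_DS ≥ V_GS − V_t = 2.1 V; 7.53 ≥ 2.1 ✓.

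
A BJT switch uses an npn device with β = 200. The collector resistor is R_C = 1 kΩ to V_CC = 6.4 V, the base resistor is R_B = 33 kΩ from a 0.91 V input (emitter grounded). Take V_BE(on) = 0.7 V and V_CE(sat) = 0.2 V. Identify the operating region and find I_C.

active; I_C ≈ 1.3 mA

Assume active. Base-emitter loop: I_B = (V_BB − V_BE)/R_B = (0.91 − 0.7)/33 = 0.00636 mA.
I_C = β·I_B = 200×0.00636 = 1.27 mA.
V_CE = V_CC − I_C·R_C = 6.4 − 1.27×1 = 5.13 V > V_CE(sat), so the active-region assumption holds.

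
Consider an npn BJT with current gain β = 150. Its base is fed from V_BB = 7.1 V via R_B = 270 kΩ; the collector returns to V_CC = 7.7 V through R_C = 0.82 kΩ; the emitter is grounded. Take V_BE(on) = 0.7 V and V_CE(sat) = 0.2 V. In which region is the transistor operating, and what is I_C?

Assume active. Base-emitter loop: I_B = (V_BB − V_BE)/R_B = (7.1 − 0.7)/270 = 0.0237 mA.
I_C = β·I_B = 150×0.0237 = 3.56 mA.
V_CE = V_CC − I_C·R_C = 7.7 − 3.56×0.82 = 4.78 V > V_CE(sat), so the active-region assumption holds.

active; I_C ≈ 3.6 mA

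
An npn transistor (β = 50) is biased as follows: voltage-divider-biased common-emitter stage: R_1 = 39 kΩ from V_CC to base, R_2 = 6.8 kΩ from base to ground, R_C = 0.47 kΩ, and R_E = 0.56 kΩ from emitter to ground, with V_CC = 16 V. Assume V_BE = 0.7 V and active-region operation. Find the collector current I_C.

I_C ≈ 2.4 mA

Thevenize the base divider: V_Th = V_CC·R_2/(R_1+R_2) = 16×6.8/45.8 = 2.38 V, R_Th = R_1‖R_2 = 5.79 kΩ.
Base-emitter loop: V_Th = I_B·R_Th + V_BE + (β+1)I_B·R_E, so I_B = (2.38 − 0.7) / (5.79 + 51×0.56) = 0.0488 mA.
I_C = β·I_B = 50×0.0488 = 2.44 mA, and I_E = (β+1)I_B = 2.49 mA.
V_CE = V_CC − I_C·R_C − I_E·R_E = 16 − 2.44×0.47 − 2.49×0.56 = 13.5 V.
V_CE = 13.5 V > 0.2 V confirms active-region operation.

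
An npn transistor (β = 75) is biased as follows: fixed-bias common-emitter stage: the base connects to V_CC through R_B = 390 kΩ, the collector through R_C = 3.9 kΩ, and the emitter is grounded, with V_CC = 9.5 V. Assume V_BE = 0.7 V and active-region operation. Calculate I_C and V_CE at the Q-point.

Base loop: V_CC = I_B·R_B + V_BE, so I_B = (9.5 − 0.7)/390 kΩ = 0.0226 mA.
In the active region I_C = β·I_B = 75 × 0.0226 = 1.69 mA.
Collector loop: V_CE = V_CC − I_C·R_C = 9.5 − 1.69×3.9 = 2.9 V.
Since V_CE = 2.9 V > V_CE(sat) ≈ 0.2 V, the transistor is in the active region as assumed.

I_C ≈ 1.7 mA, V_CE ≈ 2.9 V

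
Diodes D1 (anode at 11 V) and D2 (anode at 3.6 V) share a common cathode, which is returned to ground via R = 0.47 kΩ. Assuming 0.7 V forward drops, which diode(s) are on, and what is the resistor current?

Assume both conduct. Then node N would need to be at both 11−0.7 = 10.3 V and 3.6−0.7 = 2.9 V, which is impossible.
Assume only D1 conducts: V_N = 11 − 0.7 = 10.3 V, so I_R = 10.3/0.47 = 21.9 mA.
Check D2: its anode-to-cathode voltage is 3.6 − 10.3 = -6.7 V < 0.7 V, so it is off. The assumption is consistent.

Only D1 conducts; I_R ≈ 22 mA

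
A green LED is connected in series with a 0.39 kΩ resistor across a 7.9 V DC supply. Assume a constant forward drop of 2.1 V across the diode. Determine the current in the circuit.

KVL around the loop: 7.9 = V_D + I·R = 2.1 + I × 0.39 kΩ.
So I = (7.9 − 2.1) / 0.39 kΩ = 5.8 / 0.39 = 14.9 mA.

I ≈ 15 mA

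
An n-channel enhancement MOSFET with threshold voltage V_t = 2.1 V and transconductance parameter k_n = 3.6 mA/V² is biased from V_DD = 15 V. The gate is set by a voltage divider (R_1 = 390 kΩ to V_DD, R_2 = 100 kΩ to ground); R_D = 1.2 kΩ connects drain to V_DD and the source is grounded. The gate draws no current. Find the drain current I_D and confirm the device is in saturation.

V_G = V_DD·R_2/(R_1+R_2) = 15×100/490 = 3.06 V. With the source grounded, V_GS = V_G = 3.06 V.
Assume saturation: I_D = (k_n/2)(V_GS − V_t)² = (3.6/2)×(3.06 − 2.1)² = 1.8×0.961² = 1.66 mA.
V_DS = V_DD − I_D·R_D = 15 − 1.66×1.2 = 13 V.
Saturation requires V_DS ≥ V_GS − V_t = 0.961 V; 13 ≥ 0.961 ✓.

I_D ≈ 1.7 mA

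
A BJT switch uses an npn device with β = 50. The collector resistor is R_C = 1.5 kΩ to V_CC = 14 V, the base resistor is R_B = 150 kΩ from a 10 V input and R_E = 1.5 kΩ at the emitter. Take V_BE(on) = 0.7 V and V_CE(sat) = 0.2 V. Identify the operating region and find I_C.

active; I_C ≈ 2.1 mA

Assume active. Base-emitter loop: I_B = (V_BB − V_BE)/(R_B + (β+1)R_E) = (10 − 0.7)/(150 + 51×1.5) = 0.0411 mA.
I_C = β·I_B = 50×0.0411 = 2.05 mA.
V_CE = V_CC − I_C·R_C − I_E·R_E = 14 − 2.05×1.5 − 2.09×1.5 = 7.78 V > V_CE(sat), so the active-region assumption holds.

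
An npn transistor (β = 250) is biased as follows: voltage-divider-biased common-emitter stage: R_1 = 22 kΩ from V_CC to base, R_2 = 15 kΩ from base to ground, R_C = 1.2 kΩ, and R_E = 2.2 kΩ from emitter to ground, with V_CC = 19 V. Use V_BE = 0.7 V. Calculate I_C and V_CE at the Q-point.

I_C ≈ 3.1 mA, V_CE ≈ 8.4 V

Thevenize the base divider: V_Th = V_CC·R_2/(R_1+R_2) = 19×15/37 = 7.7 V, R_Th = R_1‖R_2 = 8.92 kΩ.
Base-emitter loop: V_Th = I_B·R_Th + V_BE + (β+1)I_B·R_E, so I_B = (7.7 − 0.7) / (8.92 + 251×2.2) = 0.0125 mA.
I_C = β·I_B = 250×0.0125 = 3.12 mA, and I_E = (β+1)I_B = 3.13 mA.
V_CE = V_CC − I_C·R_C − I_E·R_E = 19 − 3.12×1.2 − 3.13×2.2 = 8.36 V.
V_CE = 8.36 V > 0.2 V confirms active-region operation.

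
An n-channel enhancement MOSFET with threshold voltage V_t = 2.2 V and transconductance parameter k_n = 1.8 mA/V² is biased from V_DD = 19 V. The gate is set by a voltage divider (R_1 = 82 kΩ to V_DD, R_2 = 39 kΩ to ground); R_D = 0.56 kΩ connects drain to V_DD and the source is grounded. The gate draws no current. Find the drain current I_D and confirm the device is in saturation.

V_G = V_DD·R_2/(R_1+R_2) = 19×39/121 = 6.12 V. With the source grounded, V_GS = V_G = 6.12 V.
Assume saturation: I_D = (k_n/2)(V_GS − V_t)² = (1.8/2)×(6.12 − 2.2)² = 0.9×3.92² = 13.9 mA.
V_DS = V_DD − I_D·R_D = 19 − 13.9×0.56 = 11.2 V.
Saturation requires V_DS ≥ V_GS − V_t = 3.92 V; 11.2 ≥ 3.92 ✓.

I_D ≈ 14 mA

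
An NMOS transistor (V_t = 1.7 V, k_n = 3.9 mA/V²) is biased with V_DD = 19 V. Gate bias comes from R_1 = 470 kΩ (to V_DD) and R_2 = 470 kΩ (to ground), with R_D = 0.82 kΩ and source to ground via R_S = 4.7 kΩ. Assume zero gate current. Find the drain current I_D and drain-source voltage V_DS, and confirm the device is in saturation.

V_G = V_DD·R_2/(R_1+R_2) = 19×470/940 = 9.5 V.
Assume saturation: I_D = (k_n/2)(V_GS − V_t)² with V_GS = V_G − I_D·R_S = 9.5 − 4.7·I_D.
Substituting gives 43.1·I_D² − 144·I_D + 119 = 0, with roots I_D = 1.47 or 1.87 mA.
The root I_D = 1.87 mA gives V_GS = 0.721 V ≤ V_t, so take I_D = 1.47 mA.
Then V_GS = 2.57 V and V_DS = V_DD − I_D(R_D+R_S) = 19 − 1.47×5.52 = 10.9 V.
Saturation requires V_DS ≥ V_GS − V_t = 0.87 V; 10.9 ≥ 0.87 ✓.

I_D ≈ 1.5 mA, V_DS ≈ 11 V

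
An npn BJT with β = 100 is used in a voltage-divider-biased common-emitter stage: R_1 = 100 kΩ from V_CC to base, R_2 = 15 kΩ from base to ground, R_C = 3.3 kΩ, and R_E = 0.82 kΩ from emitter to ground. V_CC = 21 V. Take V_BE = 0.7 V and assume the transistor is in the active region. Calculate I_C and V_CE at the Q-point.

Thevenize the base divider: V_Th = V_CC·R_2/(R_1+R_2) = 21×15/115 = 2.74 V, R_Th = R_1‖R_2 = 13 kΩ.
Base-emitter loop: V_Th = I_B·R_Th + V_BE + (β+1)I_B·R_E, so I_B = (2.74 − 0.7) / (13 + 101×0.82) = 0.0213 mA.
I_C = β·I_B = 100×0.0213 = 2.13 mA, and I_E = (β+1)I_B = 2.15 mA.
V_CE = V_CC − I_C·R_C − I_E·R_E = 21 − 2.13×3.3 − 2.15×0.82 = 12.2 V.
V_CE = 12.2 V > 0.2 V confirms active-region operation.

I_C ≈ 2.1 mA, V_CE ≈ 12 V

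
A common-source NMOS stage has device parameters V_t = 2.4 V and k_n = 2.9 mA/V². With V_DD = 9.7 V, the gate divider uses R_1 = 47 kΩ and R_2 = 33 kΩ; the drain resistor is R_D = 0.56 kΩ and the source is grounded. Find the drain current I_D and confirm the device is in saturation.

I_D ≈ 3.7 mA

V_G = V_DD·R_2/(R_1+R_2) = 9.7×33/80 = 4 V. With the source grounded, V_GS = V_G = 4 V.
Assume saturation: I_D = (k_n/2)(V_GS − V_t)² = (2.9/2)×(4 − 2.4)² = 1.45×1.6² = 3.72 mA.
V_DS = V_DD − I_D·R_D = 9.7 − 3.72×0.56 = 7.62 V.
Saturation requires V_DS ≥ V_GS − V_t = 1.6 V; 7.62 ≥ 1.6 ✓.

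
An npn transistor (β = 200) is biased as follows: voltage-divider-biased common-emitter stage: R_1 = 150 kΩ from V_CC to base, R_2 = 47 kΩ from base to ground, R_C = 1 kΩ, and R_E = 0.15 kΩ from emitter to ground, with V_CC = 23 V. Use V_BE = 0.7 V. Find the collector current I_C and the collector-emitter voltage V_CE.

I_C ≈ 15 mA, V_CE ≈ 6.3 V

Thevenize the base divider: V_Th = V_CC·R_2/(R_1+R_2) = 23×47/197 = 5.49 V, R_Th = R_1‖R_2 = 35.8 kΩ.
Base-emitter loop: V_Th = I_B·R_Th + V_BE + (β+1)I_B·R_E, so I_B = (5.49 − 0.7) / (35.8 + 201×0.15) = 0.0726 mA.
I_C = β·I_B = 200×0.0726 = 14.5 mA, and I_E = (β+1)I_B = 14.6 mA.
V_CE = V_CC − I_C·R_C − I_E·R_E = 23 − 14.5×1 − 14.6×0.15 = 6.29 V.
V_CE = 6.29 V > 0.2 V confirms active-region operation.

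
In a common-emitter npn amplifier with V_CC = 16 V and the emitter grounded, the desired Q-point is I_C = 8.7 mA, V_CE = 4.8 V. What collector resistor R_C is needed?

R_C ≈ 1.3 kΩ

Collector loop: V_CC = I_C·R_C + V_CE.
R_C = (V_CC − V_CE)/I_C = (16 − 4.8)/8.7 = 1.29 kΩ.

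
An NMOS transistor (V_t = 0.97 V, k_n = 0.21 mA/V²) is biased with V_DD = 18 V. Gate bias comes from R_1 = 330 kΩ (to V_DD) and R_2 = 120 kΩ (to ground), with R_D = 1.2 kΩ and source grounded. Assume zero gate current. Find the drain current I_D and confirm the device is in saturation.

V_G = V_DD·R_2/(R_1+R_2) = 18×120/450 = 4.8 V. With the source grounded, V_GS = V_G = 4.8 V.
Assume saturation: I_D = (k_n/2)(V_GS − V_t)² = (0.21/2)×(4.8 − 0.97)² = 0.105×3.83² = 1.54 mA.
V_DS = V_DD − I_D·R_D = 18 − 1.54×1.2 = 16.2 V.
Saturation requires V_DS ≥ V_GS − V_t = 3.83 V; 16.2 ≥ 3.83 ✓.

I_D ≈ 1.5 mA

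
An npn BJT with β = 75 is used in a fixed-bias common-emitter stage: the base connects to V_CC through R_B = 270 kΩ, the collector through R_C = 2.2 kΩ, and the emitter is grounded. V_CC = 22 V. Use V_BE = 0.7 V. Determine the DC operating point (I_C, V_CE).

Base loop: V_CC = I_B·R_B + V_BE, so I_B = (22 − 0.7)/270 kΩ = 0.0789 mA.
In the active region I_C = β·I_B = 75 × 0.0789 = 5.92 mA.
Collector loop: V_CE = V_CC − I_C·R_C = 22 − 5.92×2.2 = 8.98 V.
Since V_CE = 8.98 V > V_CE(sat) ≈ 0.2 V, the transistor is in the active region as assumed.

I_C ≈ 5.9 mA, V_CE ≈ 9 V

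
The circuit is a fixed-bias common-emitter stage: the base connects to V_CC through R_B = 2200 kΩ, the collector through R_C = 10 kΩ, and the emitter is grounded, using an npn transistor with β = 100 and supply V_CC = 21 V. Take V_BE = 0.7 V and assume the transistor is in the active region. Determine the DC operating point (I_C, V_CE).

I_C ≈ 0.92 mA, V_CE ≈ 12 V

Base loop: V_CC = I_B·R_B + V_BE, so I_B = (21 − 0.7)/2200 kΩ = 0.00923 mA.
In the active region I_C = β·I_B = 100 × 0.00923 = 0.923 mA.
Collector loop: V_CE = V_CC − I_C·R_C = 21 − 0.923×10 = 11.8 V.
Since V_CE = 11.8 V > V_CE(sat) ≈ 0.2 V, the transistor is in the active region as assumed.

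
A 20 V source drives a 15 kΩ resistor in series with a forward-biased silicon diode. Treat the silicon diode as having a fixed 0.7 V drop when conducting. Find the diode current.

I ≈ 1.3 mA

KVL around the loop: 20 = V_D + I·R = 0.7 + I × 15 kΩ.
So I = (20 − 0.7) / 15 kΩ = 19.3 / 15 = 1.29 mA.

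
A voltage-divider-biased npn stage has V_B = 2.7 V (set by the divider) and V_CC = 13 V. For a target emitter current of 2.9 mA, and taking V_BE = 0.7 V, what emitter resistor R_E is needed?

R_E ≈ 0.69 kΩ

V_E = V_B − V_BE = 2.7 − 0.7 = 2 V.
R_E = V_E / I_E = 2 / 2.9 = 0.69 kΩ.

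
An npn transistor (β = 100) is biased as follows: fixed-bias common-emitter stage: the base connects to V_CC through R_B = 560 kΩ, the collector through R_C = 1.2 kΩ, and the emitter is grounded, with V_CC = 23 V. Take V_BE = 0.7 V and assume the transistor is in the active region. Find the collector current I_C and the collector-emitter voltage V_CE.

I_C ≈ 4 mA, V_CE ≈ 18 V

Base loop: V_CC = I_B·R_B + V_BE, so I_B = (23 − 0.7)/560 kΩ = 0.0398 mA.
In the active region I_C = β·I_B = 100 × 0.0398 = 3.98 mA.
Collector loop: V_CE = V_CC − I_C·R_C = 23 − 3.98×1.2 = 18.2 V.
Since V_CE = 18.2 V > V_CE(sat) ≈ 0.2 V, the transistor is in the active region as assumed.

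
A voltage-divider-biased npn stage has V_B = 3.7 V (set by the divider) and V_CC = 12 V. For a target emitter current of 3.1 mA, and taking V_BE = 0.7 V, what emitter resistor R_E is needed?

R_E ≈ 0.97 kΩ

V_E = V_B − V_BE = 3.7 − 0.7 = 3 V.
R_E = V_E / I_E = 3 / 3.1 = 0.968 kΩ.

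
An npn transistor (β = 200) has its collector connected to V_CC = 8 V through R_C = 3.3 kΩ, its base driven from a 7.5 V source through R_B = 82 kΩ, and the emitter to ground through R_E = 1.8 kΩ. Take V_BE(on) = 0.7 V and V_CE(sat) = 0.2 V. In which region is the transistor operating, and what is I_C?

saturation; I_C ≈ 1.5 mA

Assume active: I_B = (7.5 − 0.7)/(82 + 201×1.8) = 0.0153 mA, I_C = β·I_B = 3.06 mA.
Then V_CE = 8 − 3.06×3.3 − 3.08×1.8 = -7.66 V < 0.2 V — the active assumption fails.
Re-solve with V_CE = 0.2 V. KCL at the emitter: V_E/R_E = (V_BB−0.7−V_E)/R_B + (V_CC−0.2−V_E)/R_C, giving V_E = 2.81 V.
I_C = (V_CC − 0.2 − V_E)/R_C = (7.8 − 2.81)/3.3 = 1.51 mA.
Check: I_B = (6.8 − 2.81)/82 = 0.0487 mA, and β·I_B = 9.73 mA > I_C, confirming saturation.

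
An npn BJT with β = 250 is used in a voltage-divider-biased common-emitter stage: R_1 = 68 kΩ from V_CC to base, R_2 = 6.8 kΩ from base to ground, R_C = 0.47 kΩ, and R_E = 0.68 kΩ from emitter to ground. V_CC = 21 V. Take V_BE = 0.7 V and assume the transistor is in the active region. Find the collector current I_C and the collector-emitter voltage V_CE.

Thevenize the base divider: V_Th = V_CC·R_2/(R_1+R_2) = 21×6.8/74.8 = 1.91 V, R_Th = R_1‖R_2 = 6.18 kΩ.
Base-emitter loop: V_Th = I_B·R_Th + V_BE + (β+1)I_B·R_E, so I_B = (1.91 − 0.7) / (6.18 + 251×0.68) = 0.00684 mA.
I_C = β·I_B = 250×0.00684 = 1.71 mA, and I_E = (β+1)I_B = 1.72 mA.
V_CE = V_CC − I_C·R_C − I_E·R_E = 21 − 1.71×0.47 − 1.72×0.68 = 19 V.
V_CE = 19 V > 0.2 V confirms active-region operation.

I_C ≈ 1.7 mA, V_CE ≈ 19 V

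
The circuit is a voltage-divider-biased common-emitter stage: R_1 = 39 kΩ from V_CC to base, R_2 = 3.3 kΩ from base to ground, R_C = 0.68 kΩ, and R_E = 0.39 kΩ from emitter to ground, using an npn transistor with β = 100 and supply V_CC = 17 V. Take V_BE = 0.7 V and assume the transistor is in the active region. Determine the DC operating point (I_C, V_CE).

I_C ≈ 1.5 mA, V_CE ≈ 15 V

Thevenize the base divider: V_Th = V_CC·R_2/(R_1+R_2) = 17×3.3/42.3 = 1.33 V, R_Th = R_1‖R_2 = 3.04 kΩ.
Base-emitter loop: V_Th = I_B·R_Th + V_BE + (β+1)I_B·R_E, so I_B = (1.33 − 0.7) / (3.04 + 101×0.39) = 0.0148 mA.
I_C = β·I_B = 100×0.0148 = 1.48 mA, and I_E = (β+1)I_B = 1.49 mA.
V_CE = V_CC − I_C·R_C − I_E·R_E = 17 − 1.48×0.68 − 1.49×0.39 = 15.4 V.
V_CE = 15.4 V > 0.2 V confirms active-region operation.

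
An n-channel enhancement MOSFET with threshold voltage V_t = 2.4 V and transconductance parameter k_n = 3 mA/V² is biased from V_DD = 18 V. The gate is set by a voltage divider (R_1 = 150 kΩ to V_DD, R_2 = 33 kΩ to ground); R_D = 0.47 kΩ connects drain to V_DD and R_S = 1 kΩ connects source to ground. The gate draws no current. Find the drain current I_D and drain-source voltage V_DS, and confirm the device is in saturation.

V_G = V_DD·R_2/(R_1+R_2) = 18×33/183 = 3.25 V.
Assume saturation: I_D = (k_n/2)(V_GS − V_t)² with V_GS = V_G − I_D·R_S = 3.25 − 1·I_D.
Substituting gives 1.5·I_D² − 3.54·I_D + 1.07 = 0, with roots I_D = 0.358 or 2 mA.
The root I_D = 2 mA gives V_GS = 1.25 V ≤ V_t, so take I_D = 0.358 mA.
Then V_GS = 2.89 V and V_DS = V_DD − I_D(R_D+R_S) = 18 − 0.358×1.47 = 17.5 V.
Saturation requires V_DS ≥ V_GS − V_t = 0.488 V; 17.5 ≥ 0.488 ✓.

I_D ≈ 0.36 mA, V_DS ≈ 17 V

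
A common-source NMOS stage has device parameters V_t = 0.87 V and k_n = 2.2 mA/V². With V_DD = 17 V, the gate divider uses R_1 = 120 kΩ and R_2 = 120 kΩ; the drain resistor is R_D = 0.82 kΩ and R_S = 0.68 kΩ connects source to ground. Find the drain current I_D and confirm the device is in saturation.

V_G = V_DD·R_2/(R_1+R_2) = 17×120/240 = 8.5 V.
Assume saturation: I_D = (k_n/2)(V_GS − V_t)² with V_GS = V_G − I_D·R_S = 8.5 − 0.68·I_D.
Substituting gives 0.509·I_D² − 12.4·I_D + 64 = 0, with roots I_D = 7.41 or 17 mA.
The root I_D = 17 mA gives V_GS = -3.06 V ≤ V_t, so take I_D = 7.41 mA.
Then V_GS = 3.46 V and V_DS = V_DD − I_D(R_D+R_S) = 17 − 7.41×1.5 = 5.89 V.
Saturation requires V_DS ≥ V_GS − V_t = 2.59 V; 5.89 ≥ 2.59 ✓.

I_D ≈ 7.4 mA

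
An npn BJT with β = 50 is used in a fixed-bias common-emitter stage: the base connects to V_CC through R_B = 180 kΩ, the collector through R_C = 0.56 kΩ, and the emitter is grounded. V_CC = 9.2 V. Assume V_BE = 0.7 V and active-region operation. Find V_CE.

Base loop: V_CC = I_B·R_B + V_BE, so I_B = (9.2 − 0.7)/180 kΩ = 0.0472 mA.
In the active region I_C = β·I_B = 50 × 0.0472 = 2.36 mA.
Collector loop: V_CE = V_CC − I_C·R_C = 9.2 − 2.36×0.56 = 7.88 V.
Since V_CE = 7.88 V > V_CE(sat) ≈ 0.2 V, the transistor is in the active region as assumed.

V_CE ≈ 7.9 V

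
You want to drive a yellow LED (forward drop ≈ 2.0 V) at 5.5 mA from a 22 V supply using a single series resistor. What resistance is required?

The resistor drops V_S − V_D = 22 − 2.0 = 20 V at 5.5 mA.
R = 20 V / 5.5 mA = 3.64 kΩ.

R ≈ 3.6 kΩ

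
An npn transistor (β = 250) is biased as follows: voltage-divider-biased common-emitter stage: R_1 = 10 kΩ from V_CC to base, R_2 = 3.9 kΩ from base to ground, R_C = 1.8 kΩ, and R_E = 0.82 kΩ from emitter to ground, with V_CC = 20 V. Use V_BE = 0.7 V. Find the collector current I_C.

I_C ≈ 5.9 mA

Thevenize the base divider: V_Th = V_CC·R_2/(R_1+R_2) = 20×3.9/13.9 = 5.61 V, R_Th = R_1‖R_2 = 2.81 kΩ.
Base-emitter loop: V_Th = I_B·R_Th + V_BE + (β+1)I_B·R_E, so I_B = (5.61 − 0.7) / (2.81 + 251×0.82) = 0.0235 mA.
I_C = β·I_B = 250×0.0235 = 5.89 mA, and I_E = (β+1)I_B = 5.91 mA.
V_CE = V_CC − I_C·R_C − I_E·R_E = 20 − 5.89×1.8 − 5.91×0.82 = 4.56 V.
V_CE = 4.56 V > 0.2 V confirms active-region operation.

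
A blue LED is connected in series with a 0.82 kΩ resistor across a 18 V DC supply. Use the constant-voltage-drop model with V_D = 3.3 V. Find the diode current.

I ≈ 18 mA

KVL around the loop: 18 = V_D + I·R = 3.3 + I × 0.82 kΩ.
So I = (18 − 3.3) / 0.82 kΩ = 14.7 / 0.82 = 17.9 mA.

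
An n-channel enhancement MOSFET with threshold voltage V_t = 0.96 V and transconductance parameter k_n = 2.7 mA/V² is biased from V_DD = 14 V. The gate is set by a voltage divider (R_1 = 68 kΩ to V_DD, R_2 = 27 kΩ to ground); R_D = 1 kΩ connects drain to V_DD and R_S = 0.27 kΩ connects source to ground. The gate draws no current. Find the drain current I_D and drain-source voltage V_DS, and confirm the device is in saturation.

I_D ≈ 4.5 mA, V_DS ≈ 8.3 V

V_G = V_DD·R_2/(R_1+R_2) = 14×27/95 = 3.98 V.
Assume saturation: I_D = (k_n/2)(V_GS − V_t)² with V_GS = V_G − I_D·R_S = 3.98 − 0.27·I_D.
Substituting gives 0.0984·I_D² − 3.2·I_D + 12.3 = 0, with roots I_D = 4.45 or 28.1 mA.
The root I_D = 28.1 mA gives V_GS = -3.6 V ≤ V_t, so take I_D = 4.45 mA.
Then V_GS = 2.78 V and V_DS = V_DD − I_D(R_D+R_S) = 14 − 4.45×1.27 = 8.34 V.
Saturation requires V_DS ≥ V_GS − V_t = 1.82 V; 8.34 ≥ 1.82 ✓.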